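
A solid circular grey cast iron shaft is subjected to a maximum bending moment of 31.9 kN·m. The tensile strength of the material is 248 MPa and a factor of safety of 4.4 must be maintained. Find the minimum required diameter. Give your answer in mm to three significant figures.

σ_allow = 248/4.4 = 56.36 MPa.
For a solid circular section σ = 32M/(πd³), so d³ = 32M/(π σ_allow) = 32×3.1900×10^7/(π×56.36) = 5.765×10^6 mm³.
d = 179.3 mm.

d = 179 mm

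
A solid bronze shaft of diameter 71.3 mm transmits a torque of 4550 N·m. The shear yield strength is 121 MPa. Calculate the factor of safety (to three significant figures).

τ = 16T/(πd³) = 16×4550000/(π×71.3³) = 63.93 MPa.
n = τ_limit/τ = 121/63.93 = 1.893.

n = 1.89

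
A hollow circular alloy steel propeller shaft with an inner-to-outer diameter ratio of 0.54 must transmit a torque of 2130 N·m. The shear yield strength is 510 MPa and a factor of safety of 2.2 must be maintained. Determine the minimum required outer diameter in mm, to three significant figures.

τ_allow = 510/2.2 = 231.8 MPa.
For a hollow shaft τ = 16T/[πd_o³(1−k⁴)] with k = 0.54, so 1−k⁴ = 0.9150.
d_o³ = 16T/[π τ_allow (1−k⁴)] = 16×2130000/(π×231.8×0.9150) = 51140 mm³.
d_o = 37.12 mm.

d_o = 37.1 mm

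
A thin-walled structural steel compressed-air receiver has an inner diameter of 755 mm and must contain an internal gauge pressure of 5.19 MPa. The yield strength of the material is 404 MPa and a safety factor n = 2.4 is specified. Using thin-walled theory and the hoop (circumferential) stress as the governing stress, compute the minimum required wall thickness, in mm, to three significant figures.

t = 11.6 mm

σ_allow = 404/2.4 = 168.3 MPa.
Hoop stress σ_h = pD/(2t), so t = pD/(2σ_allow) = 5.19×755/(2×168.3) = 11.64 mm.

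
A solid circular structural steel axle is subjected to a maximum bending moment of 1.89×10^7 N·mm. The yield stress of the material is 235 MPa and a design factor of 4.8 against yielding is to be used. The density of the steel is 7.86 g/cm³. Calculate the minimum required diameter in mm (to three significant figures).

d = 158 mm

σ_allow = 235/4.8 = 48.96 MPa.
For a solid circular section σ = 32M/(πd³), so d³ = 32M/(π σ_allow) = 32×1.8900×10^7/(π×48.96) = 3.932×10^6 mm³.
d = 157.8 mm.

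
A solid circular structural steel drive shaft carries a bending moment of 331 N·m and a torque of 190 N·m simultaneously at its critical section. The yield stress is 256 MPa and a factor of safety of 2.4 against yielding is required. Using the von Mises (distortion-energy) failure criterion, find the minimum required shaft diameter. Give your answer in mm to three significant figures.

d = 32.8 mm

σ_allow = σ_y/n = 256/2.4 = 106.7 MPa.
For a solid shaft σ_b = 32M/(πd³) and τ = 16T/(πd³), so the von Mises stress is σ' = (16/πd³)·√(4M²+3T²).
√(4M²+3T²) = √(4×(331000)² + 3×(190000)²) = 739300 N·mm.
d³ = 16×739300/(π×106.7) = 35300 mm³.
d = 32.80 mm.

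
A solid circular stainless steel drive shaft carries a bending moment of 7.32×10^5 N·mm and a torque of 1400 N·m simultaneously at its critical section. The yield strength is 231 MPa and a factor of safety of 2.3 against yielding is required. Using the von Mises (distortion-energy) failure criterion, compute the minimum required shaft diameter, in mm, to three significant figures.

σ_allow = σ_y/n = 231/2.3 = 100.4 MPa.
For a solid shaft σ_b = 32M/(πd³) and τ = 16T/(πd³), so the von Mises stress is σ' = (16/πd³)·√(4M²+3T²).
√(4M²+3T²) = √(4×(732000)² + 3×(1.400×10^6)²) = 2.833×10^6 N·mm.
d³ = 16×2.833×10^6/(π×100.4) = 143600 mm³.
d = 52.37 mm.

d = 52.4 mm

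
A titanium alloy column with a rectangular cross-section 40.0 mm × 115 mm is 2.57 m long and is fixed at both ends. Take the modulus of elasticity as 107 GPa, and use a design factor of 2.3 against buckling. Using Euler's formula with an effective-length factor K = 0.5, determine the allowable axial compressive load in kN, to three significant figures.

P_allow = 171 kN

Buckling occurs about the weak axis: I_min = h·b³/12 = 115×40.0³/12 = 613300 mm⁴ (b = 40.0 mm is the smaller dimension).
Effective length L_e = KL = 0.5×2.57 m = 1285 mm.
Euler critical load P_cr = π²EI/L_e² = π²×107000×613300/1285² = 392300 N.
P_allow = P_cr/n = 392300/2.3 = 170500 N.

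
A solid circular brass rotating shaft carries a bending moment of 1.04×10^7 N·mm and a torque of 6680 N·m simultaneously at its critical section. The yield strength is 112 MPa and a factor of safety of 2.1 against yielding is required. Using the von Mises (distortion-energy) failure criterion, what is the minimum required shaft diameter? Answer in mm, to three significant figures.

d = 131 mm

σ_allow = σ_y/n = 112/2.1 = 53.33 MPa.
For a solid shaft σ_b = 32M/(πd³) and τ = 16T/(πd³), so the von Mises stress is σ' = (16/πd³)·√(4M²+3T²).
√(4M²+3T²) = √(4×(1.040×10^7)² + 3×(6.680×10^6)²) = 2.380×10^7 N·mm.
d³ = 16×2.380×10^7/(π×53.33) = 2.273×10^6 mm³.
d = 131.5 mm.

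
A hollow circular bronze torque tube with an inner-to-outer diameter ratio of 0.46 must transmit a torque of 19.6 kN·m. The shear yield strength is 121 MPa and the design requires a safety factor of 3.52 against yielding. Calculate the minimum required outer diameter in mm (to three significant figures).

d_o = 145 mm

τ_allow = 121/3.52 = 34.38 MPa.
For a hollow shaft τ = 16T/[πd_o³(1−k⁴)] with k = 0.46, so 1−k⁴ = 0.9552.
d_o³ = 16T/[π τ_allow (1−k⁴)] = 16×1.9600×10^7/(π×34.38×0.9552) = 3.040×10^6 mm³.
d_o = 144.9 mm.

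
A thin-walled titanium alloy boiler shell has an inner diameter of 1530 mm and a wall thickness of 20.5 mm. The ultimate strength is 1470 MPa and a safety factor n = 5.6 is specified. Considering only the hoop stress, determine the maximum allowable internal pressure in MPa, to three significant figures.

p_allow = 7.03 MPa

σ_allow = 1470/5.6 = 262.5 MPa.
σ_h = pD/(2t) → p_allow = 2σ_allow t/D = 2×262.5×20.5/1530 = 7.034 MPa.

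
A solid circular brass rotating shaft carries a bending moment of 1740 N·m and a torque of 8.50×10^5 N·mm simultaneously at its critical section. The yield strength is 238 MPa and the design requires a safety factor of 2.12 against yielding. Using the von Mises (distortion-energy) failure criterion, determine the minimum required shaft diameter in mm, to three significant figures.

d = 55.6 mm

σ_allow = σ_y/n = 238/2.12 = 112.3 MPa.
For a solid shaft σ_b = 32M/(πd³) and τ = 16T/(πd³), so the von Mises stress is σ' = (16/πd³)·√(4M²+3T²).
√(4M²+3T²) = √(4×(1.740×10^6)² + 3×(850000)²) = 3.779×10^6 N·mm.
d³ = 16×3.779×10^6/(π×112.3) = 171400 mm³.
d = 55.55 mm.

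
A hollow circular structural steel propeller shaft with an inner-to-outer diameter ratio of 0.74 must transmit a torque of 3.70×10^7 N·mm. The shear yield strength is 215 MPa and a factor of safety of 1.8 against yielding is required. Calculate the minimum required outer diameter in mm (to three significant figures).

d_o = 131 mm

τ_allow = 215/1.8 = 119.4 MPa.
For a hollow shaft τ = 16T/[πd_o³(1−k⁴)] with k = 0.74, so 1−k⁴ = 0.7001.
d_o³ = 16T/[π τ_allow (1−k⁴)] = 16×3.7000×10^7/(π×119.4×0.7001) = 2.253×10^6 mm³.
d_o = 131.1 mm.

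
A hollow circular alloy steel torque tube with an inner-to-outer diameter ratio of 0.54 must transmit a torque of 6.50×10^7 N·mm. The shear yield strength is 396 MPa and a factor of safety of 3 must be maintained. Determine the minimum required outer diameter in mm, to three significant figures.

d_o = 140 mm

τ_allow = 396/3 = 132.0 MPa.
For a hollow shaft τ = 16T/[πd_o³(1−k⁴)] with k = 0.54, so 1−k⁴ = 0.9150.
d_o³ = 16T/[π τ_allow (1−k⁴)] = 16×6.5000×10^7/(π×132.0×0.9150) = 2.741×10^6 mm³.
d_o = 139.9 mm.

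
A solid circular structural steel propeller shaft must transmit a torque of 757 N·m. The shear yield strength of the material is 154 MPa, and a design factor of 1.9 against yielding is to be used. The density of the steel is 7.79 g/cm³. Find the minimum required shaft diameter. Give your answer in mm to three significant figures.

Allowable shear stress τ_allow = 154/1.9 = 81.05 MPa.
For a solid shaft τ = 16T/(πd³), so d³ = 16T/(π τ_allow) = 16×757000/(π×81.05) = 47570 mm³.
d = (47570)^(1/3) = 36.23 mm.

d = 36.2 mm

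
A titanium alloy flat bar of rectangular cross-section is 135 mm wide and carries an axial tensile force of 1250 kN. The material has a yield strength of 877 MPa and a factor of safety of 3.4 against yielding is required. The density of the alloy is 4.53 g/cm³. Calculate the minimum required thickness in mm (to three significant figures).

σ_allow = 877/3.4 = 257.9 MPa.
Required area A = F/σ_allow = 1250000/257.9 = 4846 mm².
t = A/w = 4846/135 = 35.90 mm.

t = 35.9 mm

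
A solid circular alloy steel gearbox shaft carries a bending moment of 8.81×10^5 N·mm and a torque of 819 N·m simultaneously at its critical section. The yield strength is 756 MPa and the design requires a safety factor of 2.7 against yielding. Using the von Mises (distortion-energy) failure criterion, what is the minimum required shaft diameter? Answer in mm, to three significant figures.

σ_allow = σ_y/n = 756/2.7 = 280.0 MPa.
For a solid shaft σ_b = 32M/(πd³) and τ = 16T/(πd³), so the von Mises stress is σ' = (16/πd³)·√(4M²+3T²).
√(4M²+3T²) = √(4×(881000)² + 3×(819000)²) = 2.262×10^6 N·mm.
d³ = 16×2.262×10^6/(π×280.0) = 41140 mm³.
d = 34.52 mm.

d = 34.5 mm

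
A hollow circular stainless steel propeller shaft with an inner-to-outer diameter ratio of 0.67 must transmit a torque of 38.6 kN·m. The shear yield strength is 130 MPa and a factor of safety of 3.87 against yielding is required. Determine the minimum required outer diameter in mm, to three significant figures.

d_o = 194 mm

τ_allow = 130/3.87 = 33.59 MPa.
For a hollow shaft τ = 16T/[πd_o³(1−k⁴)] with k = 0.67, so 1−k⁴ = 0.7985.
d_o³ = 16T/[π τ_allow (1−k⁴)] = 16×3.8600×10^7/(π×33.59×0.7985) = 7.329×10^6 mm³.
d_o = 194.2 mm.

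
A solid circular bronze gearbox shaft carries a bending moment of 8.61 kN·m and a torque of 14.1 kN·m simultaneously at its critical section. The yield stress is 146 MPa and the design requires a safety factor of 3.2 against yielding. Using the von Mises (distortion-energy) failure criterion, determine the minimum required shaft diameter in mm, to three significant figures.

σ_allow = σ_y/n = 146/3.2 = 45.62 MPa.
For a solid shaft σ_b = 32M/(πd³) and τ = 16T/(πd³), so the von Mises stress is σ' = (16/πd³)·√(4M²+3T²).
√(4M²+3T²) = √(4×(8.610×10^6)² + 3×(1.410×10^7)²) = 2.988×10^7 N·mm.
d³ = 16×2.988×10^7/(π×45.62) = 3.336×10^6 mm³.
d = 149.4 mm.

d = 149 mm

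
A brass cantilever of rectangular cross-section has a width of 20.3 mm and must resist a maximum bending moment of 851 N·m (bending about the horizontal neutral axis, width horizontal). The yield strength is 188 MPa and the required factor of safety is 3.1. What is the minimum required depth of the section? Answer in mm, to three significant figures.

σ_allow = 188/3.1 = 60.65 MPa.
For a rectangular section σ = 6M/(bh²), so h² = 6M/(b σ_allow) = 6×851000/(20.3×60.65) = 4148 mm².
h = 64.40 mm.

h = 64.4 mm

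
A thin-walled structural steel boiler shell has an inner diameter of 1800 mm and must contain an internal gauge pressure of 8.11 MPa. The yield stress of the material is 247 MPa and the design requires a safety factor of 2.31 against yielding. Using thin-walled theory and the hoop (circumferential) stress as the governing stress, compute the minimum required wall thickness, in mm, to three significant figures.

σ_allow = 247/2.31 = 106.9 MPa.
Hoop stress σ_h = pD/(2t), so t = pD/(2σ_allow) = 8.11×1800/(2×106.9) = 68.26 mm.

t = 68.3 mm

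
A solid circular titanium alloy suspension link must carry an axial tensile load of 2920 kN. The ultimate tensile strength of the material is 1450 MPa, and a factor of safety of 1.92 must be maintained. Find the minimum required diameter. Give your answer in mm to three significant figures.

d = 70.2 mm

Allowable stress σ_allow = 1450/1.92 = 755.2 MPa.
Required area A = F/σ_allow = 2920000/755.2 = 3866 mm².
A = πd²/4 → d = √(4A/π) = 70.16 mm.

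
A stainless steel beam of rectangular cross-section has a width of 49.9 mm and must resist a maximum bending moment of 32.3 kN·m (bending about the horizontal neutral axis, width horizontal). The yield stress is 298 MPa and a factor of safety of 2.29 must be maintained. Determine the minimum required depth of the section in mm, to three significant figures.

h = 173 mm

σ_allow = 298/2.29 = 130.1 MPa.
For a rectangular section σ = 6M/(bh²), so h² = 6M/(b σ_allow) = 6×3.2300×10^7/(49.9×130.1) = 29850 mm².
h = 172.8 mm.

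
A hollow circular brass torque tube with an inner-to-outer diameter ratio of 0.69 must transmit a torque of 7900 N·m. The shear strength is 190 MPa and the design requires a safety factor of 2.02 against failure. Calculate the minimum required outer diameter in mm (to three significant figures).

τ_allow = 190/2.02 = 94.06 MPa.
For a hollow shaft τ = 16T/[πd_o³(1−k⁴)] with k = 0.69, so 1−k⁴ = 0.7733.
d_o³ = 16T/[π τ_allow (1−k⁴)] = 16×7900000/(π×94.06×0.7733) = 553100 mm³.
d_o = 82.09 mm.

d_o = 82.1 mm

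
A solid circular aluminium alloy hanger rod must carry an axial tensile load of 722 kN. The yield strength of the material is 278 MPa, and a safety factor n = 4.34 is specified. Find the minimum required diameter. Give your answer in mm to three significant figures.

d = 120 mm

Allowable stress σ_allow = 278/4.34 = 64.06 MPa.
Required area A = F/σ_allow = 722000/64.06 = 11270 mm².
A = πd²/4 → d = √(4A/π) = 119.8 mm.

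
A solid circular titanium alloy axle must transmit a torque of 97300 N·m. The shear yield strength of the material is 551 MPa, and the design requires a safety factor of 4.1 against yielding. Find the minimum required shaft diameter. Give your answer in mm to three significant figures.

Allowable shear stress τ_allow = 551/4.1 = 134.4 MPa.
For a solid shaft τ = 16T/(πd³), so d³ = 16T/(π τ_allow) = 16×9.7300×10^7/(π×134.4) = 3.687×10^6 mm³.
d = (3.687×10^6)^(1/3) = 154.5 mm.

d = 154 mm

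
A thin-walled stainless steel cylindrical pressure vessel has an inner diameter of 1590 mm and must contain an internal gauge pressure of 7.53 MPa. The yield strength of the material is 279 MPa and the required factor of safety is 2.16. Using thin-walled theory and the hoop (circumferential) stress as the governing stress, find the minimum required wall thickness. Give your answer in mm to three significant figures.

σ_allow = 279/2.16 = 129.2 MPa.
Hoop stress σ_h = pD/(2t), so t = pD/(2σ_allow) = 7.53×1590/(2×129.2) = 46.35 mm.

t = 46.3 mm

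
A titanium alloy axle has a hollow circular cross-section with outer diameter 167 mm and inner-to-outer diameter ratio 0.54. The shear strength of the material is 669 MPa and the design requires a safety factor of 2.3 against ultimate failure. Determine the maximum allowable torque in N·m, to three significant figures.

T_allow = 2.43×10^5 N·m

τ_allow = 669/2.3 = 290.9 MPa.
For a hollow shaft T_allow = τ_allow·πd_o³(1−k⁴)/16 with 1−k⁴ = 0.9150, so πd_o³(1−k⁴)/16 = 836700 mm³.
T_allow = 290.9×836700 = 2.434×10^8 N·mm = 243400 N·m.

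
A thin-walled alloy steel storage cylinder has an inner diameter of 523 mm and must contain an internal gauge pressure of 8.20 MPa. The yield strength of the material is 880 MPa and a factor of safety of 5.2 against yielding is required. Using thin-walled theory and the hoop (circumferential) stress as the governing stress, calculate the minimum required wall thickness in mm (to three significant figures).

σ_allow = 880/5.2 = 169.2 MPa.
Hoop stress σ_h = pD/(2t), so t = pD/(2σ_allow) = 8.20×523/(2×169.2) = 12.67 mm.

t = 12.7 mm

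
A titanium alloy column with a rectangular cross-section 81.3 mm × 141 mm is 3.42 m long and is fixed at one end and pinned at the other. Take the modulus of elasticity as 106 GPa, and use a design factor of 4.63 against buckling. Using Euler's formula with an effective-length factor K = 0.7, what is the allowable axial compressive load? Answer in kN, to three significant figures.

P_allow = 249 kN

Buckling occurs about the weak axis: I_min = h·b³/12 = 141×81.3³/12 = 6.314×10^6 mm⁴ (b = 81.3 mm is the smaller dimension).
Effective length L_e = KL = 0.7×3.42 m = 2394 mm.
Euler critical load P_cr = π²EI/L_e² = π²×106000×6.314×10^6/2394² = 1.153×10^6 N.
P_allow = P_cr/n = 1.153×10^6/4.63 = 248900 N.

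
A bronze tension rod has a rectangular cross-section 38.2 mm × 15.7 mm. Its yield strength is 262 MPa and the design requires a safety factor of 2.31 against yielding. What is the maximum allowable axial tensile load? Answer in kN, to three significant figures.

F_allow = 68.0 kN

σ_allow = 262/2.31 = 113.4 MPa.
A = 38.2×15.7 = 599.7 mm².
F_allow = σ_allow × A = 113.4×599.7 = 68020 N.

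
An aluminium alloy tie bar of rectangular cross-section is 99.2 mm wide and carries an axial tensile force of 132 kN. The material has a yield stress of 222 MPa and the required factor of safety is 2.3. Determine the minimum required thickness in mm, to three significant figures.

σ_allow = 222/2.3 = 96.52 MPa.
Required area A = F/σ_allow = 132000/96.52 = 1368 mm².
t = A/w = 1368/99.2 = 13.79 mm.

t = 13.8 mm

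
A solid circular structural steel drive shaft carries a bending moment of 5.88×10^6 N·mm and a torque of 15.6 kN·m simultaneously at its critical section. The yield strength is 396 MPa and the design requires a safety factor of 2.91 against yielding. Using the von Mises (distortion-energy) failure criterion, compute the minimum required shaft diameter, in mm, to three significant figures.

σ_allow = σ_y/n = 396/2.91 = 136.1 MPa.
For a solid shaft σ_b = 32M/(πd³) and τ = 16T/(πd³), so the von Mises stress is σ' = (16/πd³)·√(4M²+3T²).
√(4M²+3T²) = √(4×(5.880×10^6)² + 3×(1.560×10^7)²) = 2.947×10^7 N·mm.
d³ = 16×2.947×10^7/(π×136.1) = 1.103×10^6 mm³.
d = 103.3 mm.

d = 103 mm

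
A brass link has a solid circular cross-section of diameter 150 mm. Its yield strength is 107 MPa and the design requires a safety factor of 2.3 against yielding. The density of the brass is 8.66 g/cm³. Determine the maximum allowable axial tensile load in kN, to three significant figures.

F_allow = 822 kN

σ_allow = 107/2.3 = 46.52 MPa.
A = πd²/4 = π×150²/4 = 17670 mm².
F_allow = σ_allow × A = 46.52×17670 = 822100 N.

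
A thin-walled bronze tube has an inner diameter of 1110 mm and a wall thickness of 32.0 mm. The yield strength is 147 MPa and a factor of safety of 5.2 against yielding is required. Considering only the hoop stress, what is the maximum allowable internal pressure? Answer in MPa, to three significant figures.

p_allow = 1.63 MPa

σ_allow = 147/5.2 = 28.27 MPa.
σ_h = pD/(2t) → p_allow = 2σ_allow t/D = 2×28.27×32.0/1110 = 1.630 MPa.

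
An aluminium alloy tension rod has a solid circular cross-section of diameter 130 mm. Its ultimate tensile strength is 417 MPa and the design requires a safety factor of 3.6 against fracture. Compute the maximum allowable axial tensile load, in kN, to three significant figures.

F_allow = 1540 kN

σ_allow = 417/3.6 = 115.8 MPa.
A = πd²/4 = π×130²/4 = 13270 mm².
F_allow = σ_allow × A = 115.8×13270 = 1.537×10^6 N.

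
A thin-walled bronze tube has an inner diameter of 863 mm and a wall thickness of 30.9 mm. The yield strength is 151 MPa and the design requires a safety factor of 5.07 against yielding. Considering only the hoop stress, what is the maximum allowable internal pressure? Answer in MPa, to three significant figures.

p_allow = 2.13 MPa

σ_allow = 151/5.07 = 29.78 MPa.
σ_h = pD/(2t) → p_allow = 2σ_allow t/D = 2×29.78×30.9/863 = 2.133 MPa.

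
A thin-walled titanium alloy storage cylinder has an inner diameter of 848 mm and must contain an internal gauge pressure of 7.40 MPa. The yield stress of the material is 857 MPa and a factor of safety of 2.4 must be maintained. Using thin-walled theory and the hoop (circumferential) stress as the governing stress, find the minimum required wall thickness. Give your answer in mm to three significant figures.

σ_allow = 857/2.4 = 357.1 MPa.
Hoop stress σ_h = pD/(2t), so t = pD/(2σ_allow) = 7.40×848/(2×357.1) = 8.787 mm.

t = 8.79 mm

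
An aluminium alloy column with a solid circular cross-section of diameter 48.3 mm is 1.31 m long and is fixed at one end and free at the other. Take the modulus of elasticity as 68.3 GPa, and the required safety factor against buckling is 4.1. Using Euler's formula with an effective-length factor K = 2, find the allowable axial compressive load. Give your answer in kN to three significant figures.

I = πd⁴/64 = π×48.3⁴/64 = 267200 mm⁴.
Effective length L_e = KL = 2×1.31 m = 2620 mm.
Euler critical load P_cr = π²EI/L_e² = π²×68300×267200/2620² = 26230 N.
P_allow = P_cr/n = 26230/4.1 = 6399 N.

P_allow = 6.40 kN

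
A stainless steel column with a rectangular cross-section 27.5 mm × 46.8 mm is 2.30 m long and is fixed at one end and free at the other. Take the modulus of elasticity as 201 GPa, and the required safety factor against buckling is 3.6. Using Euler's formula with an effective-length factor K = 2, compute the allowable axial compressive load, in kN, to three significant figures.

P_allow = 2.11 kN

Buckling occurs about the weak axis: I_min = h·b³/12 = 46.8×27.5³/12 = 81110 mm⁴ (b = 27.5 mm is the smaller dimension).
Effective length L_e = KL = 2×2.30 m = 4600 mm.
Euler critical load P_cr = π²EI/L_e² = π²×201000×81110/4600² = 7604 N.
P_allow = P_cr/n = 7604/3.6 = 2112 N.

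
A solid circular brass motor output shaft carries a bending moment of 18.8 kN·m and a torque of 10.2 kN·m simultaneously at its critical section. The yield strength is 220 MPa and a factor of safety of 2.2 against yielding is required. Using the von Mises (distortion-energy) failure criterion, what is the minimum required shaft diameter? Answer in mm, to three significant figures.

σ_allow = σ_y/n = 220/2.2 = 100.0 MPa.
For a solid shaft σ_b = 32M/(πd³) and τ = 16T/(πd³), so the von Mises stress is σ' = (16/πd³)·√(4M²+3T²).
√(4M²+3T²) = √(4×(1.880×10^7)² + 3×(1.020×10^7)²) = 4.154×10^7 N·mm.
d³ = 16×4.154×10^7/(π×100.0) = 2.116×10^6 mm³.
d = 128.4 mm.

d = 128 mm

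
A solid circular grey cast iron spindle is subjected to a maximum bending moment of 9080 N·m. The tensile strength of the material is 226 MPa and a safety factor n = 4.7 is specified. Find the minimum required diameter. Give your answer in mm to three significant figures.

σ_allow = 226/4.7 = 48.09 MPa.
For a solid circular section σ = 32M/(πd³), so d³ = 32M/(π σ_allow) = 32×9080000/(π×48.09) = 1.923×10^6 mm³.
d = 124.4 mm.

d = 124 mm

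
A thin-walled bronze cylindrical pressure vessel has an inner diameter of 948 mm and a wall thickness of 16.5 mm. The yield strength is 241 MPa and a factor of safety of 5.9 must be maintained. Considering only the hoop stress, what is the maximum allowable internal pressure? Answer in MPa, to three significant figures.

p_allow = 1.42 MPa

σ_allow = 241/5.9 = 40.85 MPa.
σ_h = pD/(2t) → p_allow = 2σ_allow t/D = 2×40.85×16.5/948 = 1.422 MPa.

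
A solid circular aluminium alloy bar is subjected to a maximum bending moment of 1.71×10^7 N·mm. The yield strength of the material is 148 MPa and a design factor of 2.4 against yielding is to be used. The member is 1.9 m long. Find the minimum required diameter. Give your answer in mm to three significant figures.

d = 141 mm

σ_allow = 148/2.4 = 61.67 MPa.
For a solid circular section σ = 32M/(πd³), so d³ = 32M/(π σ_allow) = 32×1.7100×10^7/(π×61.67) = 2.825×10^6 mm³.
d = 141.4 mm.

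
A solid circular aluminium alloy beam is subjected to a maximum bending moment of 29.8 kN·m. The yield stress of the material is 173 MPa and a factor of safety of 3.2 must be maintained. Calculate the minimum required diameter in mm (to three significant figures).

d = 178 mm

σ_allow = 173/3.2 = 54.06 MPa.
For a solid circular section σ = 32M/(πd³), so d³ = 32M/(π σ_allow) = 32×2.9800×10^7/(π×54.06) = 5.615×10^6 mm³.
d = 177.7 mm.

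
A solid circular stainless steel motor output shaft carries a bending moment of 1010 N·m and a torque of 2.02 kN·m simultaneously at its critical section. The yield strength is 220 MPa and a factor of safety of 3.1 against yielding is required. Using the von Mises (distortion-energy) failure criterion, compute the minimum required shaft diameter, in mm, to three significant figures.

σ_allow = σ_y/n = 220/3.1 = 70.97 MPa.
For a solid shaft σ_b = 32M/(πd³) and τ = 16T/(πd³), so the von Mises stress is σ' = (16/πd³)·√(4M²+3T²).
√(4M²+3T²) = √(4×(1.010×10^6)² + 3×(2.020×10^6)²) = 4.040×10^6 N·mm.
d³ = 16×4.040×10^6/(π×70.97) = 289900 mm³.
d = 66.19 mm.

d = 66.2 mm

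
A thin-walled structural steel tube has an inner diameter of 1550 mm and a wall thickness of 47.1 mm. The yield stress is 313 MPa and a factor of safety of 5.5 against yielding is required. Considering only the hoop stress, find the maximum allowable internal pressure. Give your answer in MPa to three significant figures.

σ_allow = 313/5.5 = 56.91 MPa.
σ_h = pD/(2t) → p_allow = 2σ_allow t/D = 2×56.91×47.1/1550 = 3.459 MPa.

p_allow = 3.46 MPa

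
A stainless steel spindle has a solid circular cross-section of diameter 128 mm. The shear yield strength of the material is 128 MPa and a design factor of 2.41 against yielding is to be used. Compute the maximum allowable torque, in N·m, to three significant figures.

τ_allow = 128/2.41 = 53.11 MPa.
For a solid shaft T_allow = τ_allow·πd³/16; πd³/16 = π×128³/16 = 411800 mm³.
T_allow = 53.11×411800 = 2.187×10^7 N·mm = 21870 N·m.

T_allow = 21900 N·m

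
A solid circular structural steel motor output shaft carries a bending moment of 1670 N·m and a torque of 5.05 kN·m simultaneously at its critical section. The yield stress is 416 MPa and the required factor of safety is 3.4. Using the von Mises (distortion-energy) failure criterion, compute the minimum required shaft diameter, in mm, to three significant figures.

σ_allow = σ_y/n = 416/3.4 = 122.4 MPa.
For a solid shaft σ_b = 32M/(πd³) and τ = 16T/(πd³), so the von Mises stress is σ' = (16/πd³)·√(4M²+3T²).
√(4M²+3T²) = √(4×(1.670×10^6)² + 3×(5.050×10^6)²) = 9.363×10^6 N·mm.
d³ = 16×9.363×10^6/(π×122.4) = 389700 mm³.
d = 73.04 mm.

d = 73.0 mm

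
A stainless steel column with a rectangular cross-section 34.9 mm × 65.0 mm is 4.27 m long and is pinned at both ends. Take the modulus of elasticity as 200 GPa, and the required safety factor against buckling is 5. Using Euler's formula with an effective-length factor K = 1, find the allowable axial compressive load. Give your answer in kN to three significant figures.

Buckling occurs about the weak axis: I_min = h·b³/12 = 65.0×34.9³/12 = 230300 mm⁴ (b = 34.9 mm is the smaller dimension).
Effective length L_e = KL = 1×4.27 m = 4270 mm.
Euler critical load P_cr = π²EI/L_e² = π²×200000×230300/4270² = 24930 N.
P_allow = P_cr/n = 24930/5 = 4986 N.

P_allow = 4.99 kN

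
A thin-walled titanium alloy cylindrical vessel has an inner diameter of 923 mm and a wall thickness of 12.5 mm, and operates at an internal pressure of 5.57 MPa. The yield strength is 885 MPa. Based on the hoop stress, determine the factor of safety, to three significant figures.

σ_h = pD/(2t) = 5.57×923/(2×12.5) = 205.6 MPa.
n = 885/205.6 = 4.304.

n = 4.30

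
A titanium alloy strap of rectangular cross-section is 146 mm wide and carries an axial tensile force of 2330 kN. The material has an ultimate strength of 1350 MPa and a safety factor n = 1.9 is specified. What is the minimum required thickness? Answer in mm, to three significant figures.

t = 22.5 mm

σ_allow = 1350/1.9 = 710.5 MPa.
Required area A = F/σ_allow = 2330000/710.5 = 3279 mm².
t = A/w = 3279/146 = 22.46 mm.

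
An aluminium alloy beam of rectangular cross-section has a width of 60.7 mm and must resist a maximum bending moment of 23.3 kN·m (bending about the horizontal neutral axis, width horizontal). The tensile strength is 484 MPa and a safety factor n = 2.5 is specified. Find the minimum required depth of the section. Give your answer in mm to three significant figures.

σ_allow = 484/2.5 = 193.6 MPa.
For a rectangular section σ = 6M/(bh²), so h² = 6M/(b σ_allow) = 6×2.3300×10^7/(60.7×193.6) = 11900 mm².
h = 109.1 mm.

h = 109 mm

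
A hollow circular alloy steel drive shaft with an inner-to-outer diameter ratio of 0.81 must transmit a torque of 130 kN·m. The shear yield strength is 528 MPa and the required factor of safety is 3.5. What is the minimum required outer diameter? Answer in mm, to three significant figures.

d_o = 198 mm

τ_allow = 528/3.5 = 150.9 MPa.
For a hollow shaft τ = 16T/[πd_o³(1−k⁴)] with k = 0.81, so 1−k⁴ = 0.5695.
d_o³ = 16T/[π τ_allow (1−k⁴)] = 16×1.3000×10^8/(π×150.9×0.5695) = 7.706×10^6 mm³.
d_o = 197.5 mm.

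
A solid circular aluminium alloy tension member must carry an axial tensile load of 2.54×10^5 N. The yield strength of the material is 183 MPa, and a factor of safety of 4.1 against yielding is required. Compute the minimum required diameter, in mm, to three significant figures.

Allowable stress σ_allow = 183/4.1 = 44.63 MPa.
Required area A = F/σ_allow = 254000/44.63 = 5691 mm².
A = πd²/4 → d = √(4A/π) = 85.12 mm.

d = 85.1 mm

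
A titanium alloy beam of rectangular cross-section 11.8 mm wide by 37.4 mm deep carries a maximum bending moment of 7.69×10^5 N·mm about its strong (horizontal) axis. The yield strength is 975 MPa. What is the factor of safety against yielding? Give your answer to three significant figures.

n = 3.49

Section modulus S = bh²/6 = 11.8×37.4²/6 = 2751 mm³.
σ = M/S = 769000/2751 = 279.5 MPa.
n = 975/279.5 = 3.488.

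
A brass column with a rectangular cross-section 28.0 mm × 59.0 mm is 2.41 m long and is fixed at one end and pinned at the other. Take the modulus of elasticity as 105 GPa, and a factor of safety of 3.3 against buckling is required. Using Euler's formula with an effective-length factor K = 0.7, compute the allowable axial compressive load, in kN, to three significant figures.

P_allow = 11.9 kN

Buckling occurs about the weak axis: I_min = h·b³/12 = 59.0×28.0³/12 = 107900 mm⁴ (b = 28.0 mm is the smaller dimension).
Effective length L_e = KL = 0.7×2.41 m = 1687 mm.
Euler critical load P_cr = π²EI/L_e² = π²×105000×107900/1687² = 39300 N.
P_allow = P_cr/n = 39300/3.3 = 11910 N.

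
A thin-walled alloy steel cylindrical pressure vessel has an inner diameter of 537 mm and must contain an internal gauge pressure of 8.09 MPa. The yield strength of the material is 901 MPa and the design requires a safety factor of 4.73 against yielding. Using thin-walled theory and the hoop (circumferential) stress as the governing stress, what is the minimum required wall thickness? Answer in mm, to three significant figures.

t = 11.4 mm

σ_allow = 901/4.73 = 190.5 MPa.
Hoop stress σ_h = pD/(2t), so t = pD/(2σ_allow) = 8.09×537/(2×190.5) = 11.40 mm.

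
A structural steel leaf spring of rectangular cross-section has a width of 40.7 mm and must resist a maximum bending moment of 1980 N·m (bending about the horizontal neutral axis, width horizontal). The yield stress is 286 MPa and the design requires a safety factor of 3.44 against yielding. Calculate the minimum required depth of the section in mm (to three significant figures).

σ_allow = 286/3.44 = 83.14 MPa.
For a rectangular section σ = 6M/(bh²), so h² = 6M/(b σ_allow) = 6×1980000/(40.7×83.14) = 3511 mm².
h = 59.25 mm.

h = 59.3 mm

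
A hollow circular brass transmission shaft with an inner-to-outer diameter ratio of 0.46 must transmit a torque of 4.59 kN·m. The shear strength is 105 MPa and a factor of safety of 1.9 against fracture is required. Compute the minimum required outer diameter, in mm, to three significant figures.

d_o = 76.2 mm

τ_allow = 105/1.9 = 55.26 MPa.
For a hollow shaft τ = 16T/[πd_o³(1−k⁴)] with k = 0.46, so 1−k⁴ = 0.9552.
d_o³ = 16T/[π τ_allow (1−k⁴)] = 16×4590000/(π×55.26×0.9552) = 442800 mm³.
d_o = 76.22 mm.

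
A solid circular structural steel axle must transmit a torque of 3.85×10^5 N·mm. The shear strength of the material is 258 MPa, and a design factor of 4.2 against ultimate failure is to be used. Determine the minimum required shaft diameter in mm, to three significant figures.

d = 31.7 mm

Allowable shear stress τ_allow = 258/4.2 = 61.43 MPa.
For a solid shaft τ = 16T/(πd³), so d³ = 16T/(π τ_allow) = 16×385000/(π×61.43) = 31920 mm³.
d = (31920)^(1/3) = 31.72 mm.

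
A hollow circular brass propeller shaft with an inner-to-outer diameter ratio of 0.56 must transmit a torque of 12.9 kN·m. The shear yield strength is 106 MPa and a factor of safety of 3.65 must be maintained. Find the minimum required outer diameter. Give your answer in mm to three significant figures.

τ_allow = 106/3.65 = 29.04 MPa.
For a hollow shaft τ = 16T/[πd_o³(1−k⁴)] with k = 0.56, so 1−k⁴ = 0.9017.
d_o³ = 16T/[π τ_allow (1−k⁴)] = 16×1.2900×10^7/(π×29.04×0.9017) = 2.509×10^6 mm³.
d_o = 135.9 mm.

d_o = 136 mm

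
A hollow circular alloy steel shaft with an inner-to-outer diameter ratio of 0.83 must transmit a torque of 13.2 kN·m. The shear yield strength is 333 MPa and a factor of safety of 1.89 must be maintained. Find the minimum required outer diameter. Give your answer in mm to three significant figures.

τ_allow = 333/1.89 = 176.2 MPa.
For a hollow shaft τ = 16T/[πd_o³(1−k⁴)] with k = 0.83, so 1−k⁴ = 0.5254.
d_o³ = 16T/[π τ_allow (1−k⁴)] = 16×1.3200×10^7/(π×176.2×0.5254) = 726200 mm³.
d_o = 89.88 mm.

d_o = 89.9 mm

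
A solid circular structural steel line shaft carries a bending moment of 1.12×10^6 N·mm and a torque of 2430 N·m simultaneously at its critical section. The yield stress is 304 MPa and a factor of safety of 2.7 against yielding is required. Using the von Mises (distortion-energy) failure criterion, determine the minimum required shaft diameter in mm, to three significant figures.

d = 60.0 mm

σ_allow = σ_y/n = 304/2.7 = 112.6 MPa.
For a solid shaft σ_b = 32M/(πd³) and τ = 16T/(πd³), so the von Mises stress is σ' = (16/πd³)·√(4M²+3T²).
√(4M²+3T²) = √(4×(1.120×10^6)² + 3×(2.430×10^6)²) = 4.768×10^6 N·mm.
d³ = 16×4.768×10^6/(π×112.6) = 215700 mm³.
d = 59.97 mm.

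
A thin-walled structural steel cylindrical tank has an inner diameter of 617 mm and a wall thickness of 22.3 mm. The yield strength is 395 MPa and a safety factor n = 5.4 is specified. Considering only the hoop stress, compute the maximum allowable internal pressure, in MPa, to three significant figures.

σ_allow = 395/5.4 = 73.15 MPa.
σ_h = pD/(2t) → p_allow = 2σ_allow t/D = 2×73.15×22.3/617 = 5.288 MPa.

p_allow = 5.29 MPa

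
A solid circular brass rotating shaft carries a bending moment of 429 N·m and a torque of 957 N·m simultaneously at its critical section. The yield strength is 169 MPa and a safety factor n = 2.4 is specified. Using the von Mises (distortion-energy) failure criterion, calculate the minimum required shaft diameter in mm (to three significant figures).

d = 51.3 mm

σ_allow = σ_y/n = 169/2.4 = 70.42 MPa.
For a solid shaft σ_b = 32M/(πd³) and τ = 16T/(πd³), so the von Mises stress is σ' = (16/πd³)·√(4M²+3T²).
√(4M²+3T²) = √(4×(429000)² + 3×(957000)²) = 1.866×10^6 N·mm.
d³ = 16×1.866×10^6/(π×70.42) = 135000 mm³.
d = 51.30 mm.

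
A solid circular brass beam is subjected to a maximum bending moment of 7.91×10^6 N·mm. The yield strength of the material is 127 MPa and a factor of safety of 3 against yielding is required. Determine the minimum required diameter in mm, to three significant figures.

d = 124 mm

σ_allow = 127/3 = 42.33 MPa.
For a solid circular section σ = 32M/(πd³), so d³ = 32M/(π σ_allow) = 32×7910000/(π×42.33) = 1.903×10^6 mm³.
d = 123.9 mm.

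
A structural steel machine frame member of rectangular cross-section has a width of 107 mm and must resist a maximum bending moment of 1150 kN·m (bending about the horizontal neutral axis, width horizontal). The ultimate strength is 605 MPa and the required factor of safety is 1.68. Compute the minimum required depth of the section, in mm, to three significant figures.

h = 423 mm

σ_allow = 605/1.68 = 360.1 MPa.
For a rectangular section σ = 6M/(bh²), so h² = 6M/(b σ_allow) = 6×1.1500×10^9/(107×360.1) = 179100 mm².
h = 423.2 mm.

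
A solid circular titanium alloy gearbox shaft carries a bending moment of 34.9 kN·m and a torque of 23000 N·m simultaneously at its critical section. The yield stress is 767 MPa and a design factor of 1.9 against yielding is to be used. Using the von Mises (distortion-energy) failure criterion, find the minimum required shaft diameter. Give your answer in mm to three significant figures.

σ_allow = σ_y/n = 767/1.9 = 403.7 MPa.
For a solid shaft σ_b = 32M/(πd³) and τ = 16T/(πd³), so the von Mises stress is σ' = (16/πd³)·√(4M²+3T²).
√(4M²+3T²) = √(4×(3.490×10^7)² + 3×(2.300×10^7)²) = 8.037×10^7 N·mm.
d³ = 16×8.037×10^7/(π×403.7) = 1.014×10^6 mm³.
d = 100.5 mm.

d = 100 mm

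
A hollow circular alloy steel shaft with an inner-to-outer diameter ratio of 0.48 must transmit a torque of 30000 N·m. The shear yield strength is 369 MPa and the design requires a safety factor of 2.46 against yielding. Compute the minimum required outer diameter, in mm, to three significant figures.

τ_allow = 369/2.46 = 150.0 MPa.
For a hollow shaft τ = 16T/[πd_o³(1−k⁴)] with k = 0.48, so 1−k⁴ = 0.9469.
d_o³ = 16T/[π τ_allow (1−k⁴)] = 16×3.0000×10^7/(π×150.0×0.9469) = 1.076×10^6 mm³.
d_o = 102.5 mm.

d_o = 102 mm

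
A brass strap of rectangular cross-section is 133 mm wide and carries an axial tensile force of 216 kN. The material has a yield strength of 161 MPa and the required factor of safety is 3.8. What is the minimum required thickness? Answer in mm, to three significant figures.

t = 38.3 mm

σ_allow = 161/3.8 = 42.37 MPa.
Required area A = F/σ_allow = 216000/42.37 = 5098 mm².
t = A/w = 5098/133 = 38.33 mm.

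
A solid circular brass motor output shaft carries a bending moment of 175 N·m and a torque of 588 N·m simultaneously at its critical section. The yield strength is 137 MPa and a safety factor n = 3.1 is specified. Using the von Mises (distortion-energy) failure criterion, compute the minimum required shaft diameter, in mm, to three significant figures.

d = 49.9 mm

σ_allow = σ_y/n = 137/3.1 = 44.19 MPa.
For a solid shaft σ_b = 32M/(πd³) and τ = 16T/(πd³), so the von Mises stress is σ' = (16/πd³)·√(4M²+3T²).
√(4M²+3T²) = √(4×(175000)² + 3×(588000)²) = 1.077×10^6 N·mm.
d³ = 16×1.077×10^6/(π×44.19) = 124100 mm³.
d = 49.88 mm.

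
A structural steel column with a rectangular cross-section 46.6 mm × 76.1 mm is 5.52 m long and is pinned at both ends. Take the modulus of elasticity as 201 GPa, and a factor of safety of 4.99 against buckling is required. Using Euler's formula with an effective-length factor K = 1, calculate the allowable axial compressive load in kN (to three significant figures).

P_allow = 8.37 kN

Buckling occurs about the weak axis: I_min = h·b³/12 = 76.1×46.6³/12 = 641700 mm⁴ (b = 46.6 mm is the smaller dimension).
Effective length L_e = KL = 1×5.52 m = 5520 mm.
Euler critical load P_cr = π²EI/L_e² = π²×201000×641700/5520² = 41780 N.
P_allow = P_cr/n = 41780/4.99 = 8373 N.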